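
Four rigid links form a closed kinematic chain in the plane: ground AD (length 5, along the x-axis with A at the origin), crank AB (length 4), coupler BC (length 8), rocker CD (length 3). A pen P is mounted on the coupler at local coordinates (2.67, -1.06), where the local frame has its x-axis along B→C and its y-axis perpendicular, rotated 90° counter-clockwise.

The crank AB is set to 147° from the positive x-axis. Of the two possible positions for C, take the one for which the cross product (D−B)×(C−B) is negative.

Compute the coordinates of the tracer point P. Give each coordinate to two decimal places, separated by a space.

-1.77 -0.22

A=(0,0), D=(5.00,0)
B = A + 4.00·(cos147°, sin147°) = (-3.3547, 2.1786)
|BD| = 8.6341
circle(B,8.00) ∩ circle(D,3.00): a=7.5021, h=2.7782
  candidates: C₊=(4.6057,2.9740) cross=23.988; C₋=(3.2037,-2.4027) cross=-23.988
  mode - wants cross < 0 → take C=(3.2037,-2.4027) (cross=-23.988)
ex = (C−B)/|BC| = (0.8198,-0.5727); ey = (0.5727,0.8198)
P = B + 2.67·ex + -1.06·ey = (-1.7729,-0.2194)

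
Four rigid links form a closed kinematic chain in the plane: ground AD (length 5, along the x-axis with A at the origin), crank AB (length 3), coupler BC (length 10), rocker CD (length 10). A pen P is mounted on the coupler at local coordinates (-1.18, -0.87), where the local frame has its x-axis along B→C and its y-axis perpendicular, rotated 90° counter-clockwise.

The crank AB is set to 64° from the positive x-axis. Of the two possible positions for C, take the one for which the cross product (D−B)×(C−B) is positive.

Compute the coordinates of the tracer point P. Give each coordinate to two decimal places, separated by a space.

0.99 1.27

A=(0,0), D=(5.00,0)
B = A + 3.00·(cos64°, sin64°) = (1.3151, 2.6964)
|BD| = 4.5661
circle(B,10.00) ∩ circle(D,10.00): a=2.2830, h=9.7359
  candidates: C₊=(8.9069,9.2052) cross=44.455; C₋=(-2.5918,-6.5089) cross=-44.455
  mode + wants cross > 0 → take C=(8.9069,9.2052) (cross=44.455)
ex = (C−B)/|BC| = (0.7592,0.6509); ey = (-0.6509,0.7592)
P = B + -1.18·ex + -0.87·ey = (0.9856,1.2679)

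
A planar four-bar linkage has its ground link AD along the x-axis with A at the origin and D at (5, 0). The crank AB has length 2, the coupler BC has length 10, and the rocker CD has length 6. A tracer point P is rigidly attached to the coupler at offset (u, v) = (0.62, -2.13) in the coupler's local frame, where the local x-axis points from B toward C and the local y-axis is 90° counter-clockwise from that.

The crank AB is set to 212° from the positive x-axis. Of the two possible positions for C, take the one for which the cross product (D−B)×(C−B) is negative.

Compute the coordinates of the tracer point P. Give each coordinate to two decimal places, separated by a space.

A=(0,0), D=(5.00,0)
B = A + 2.00·(cos212°, sin212°) = (-1.6961, -1.0598)
|BD| = 6.7795
circle(B,10.00) ∩ circle(D,6.00): a=8.1099, h=5.8506
  candidates: C₊=(5.3994,5.9867) cross=39.664; C₋=(7.2287,-5.5707) cross=-39.664
  mode - wants cross < 0 → take C=(7.2287,-5.5707) (cross=-39.664)
ex = (C−B)/|BC| = (0.8925,-0.4511); ey = (0.4511,0.8925)
P = B + 0.62·ex + -2.13·ey = (-2.1036,-3.2405)

-2.10 -3.24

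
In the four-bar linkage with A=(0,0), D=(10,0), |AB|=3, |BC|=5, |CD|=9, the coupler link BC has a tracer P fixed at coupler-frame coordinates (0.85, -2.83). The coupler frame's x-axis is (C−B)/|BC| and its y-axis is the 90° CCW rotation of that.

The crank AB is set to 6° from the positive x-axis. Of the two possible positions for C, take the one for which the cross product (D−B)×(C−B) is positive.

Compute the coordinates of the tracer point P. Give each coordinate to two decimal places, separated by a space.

5.77 1.31

A=(0,0), D=(10.00,0)
B = A + 3.00·(cos6°, sin6°) = (2.9836, 0.3136)
|BD| = 7.0234
circle(B,5.00) ∩ circle(D,9.00): a=-0.4749, h=4.9774
  candidates: C₊=(2.7313,5.3072) cross=34.958; C₋=(2.2869,-4.6376) cross=-34.958
  mode + wants cross > 0 → take C=(2.7313,5.3072) (cross=34.958)
ex = (C−B)/|BC| = (-0.0504,0.9987); ey = (-0.9987,-0.0504)
P = B + 0.85·ex + -2.83·ey = (5.7671,1.3053)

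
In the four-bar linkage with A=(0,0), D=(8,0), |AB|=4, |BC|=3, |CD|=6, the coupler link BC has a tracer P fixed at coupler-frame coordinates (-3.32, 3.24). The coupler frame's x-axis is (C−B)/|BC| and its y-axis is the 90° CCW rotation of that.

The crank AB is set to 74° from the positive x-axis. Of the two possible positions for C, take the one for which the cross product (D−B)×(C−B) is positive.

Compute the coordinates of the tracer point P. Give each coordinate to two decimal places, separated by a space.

-2.84 6.28

A=(0,0), D=(8.00,0)
B = A + 4.00·(cos74°, sin74°) = (1.1025, 3.8450)
|BD| = 7.8968
circle(B,3.00) ∩ circle(D,6.00): a=2.2388, h=1.9969
  candidates: C₊=(4.0304,4.4991) cross=15.769; C₋=(2.0857,1.0107) cross=-15.769
  mode + wants cross > 0 → take C=(4.0304,4.4991) (cross=15.769)
ex = (C−B)/|BC| = (0.9759,0.2180); ey = (-0.2180,0.9759)
P = B + -3.32·ex + 3.24·ey = (-2.8440,6.2833)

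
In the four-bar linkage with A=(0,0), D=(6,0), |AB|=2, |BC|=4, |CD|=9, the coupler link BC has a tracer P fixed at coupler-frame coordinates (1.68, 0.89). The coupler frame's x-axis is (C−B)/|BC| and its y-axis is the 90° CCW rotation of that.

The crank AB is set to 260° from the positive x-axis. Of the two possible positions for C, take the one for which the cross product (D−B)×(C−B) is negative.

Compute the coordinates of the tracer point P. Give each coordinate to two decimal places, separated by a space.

A=(0,0), D=(6.00,0)
B = A + 2.00·(cos260°, sin260°) = (-0.3473, -1.9696)
|BD| = 6.6459
circle(B,4.00) ∩ circle(D,9.00): a=-1.5673, h=3.6801
  candidates: C₊=(-2.9349,1.0807) cross=24.458; C₋=(-0.7535,-5.9489) cross=-24.458
  mode - wants cross < 0 → take C=(-0.7535,-5.9489) (cross=-24.458)
ex = (C−B)/|BC| = (-0.1016,-0.9948); ey = (0.9948,-0.1016)
P = B + 1.68·ex + 0.89·ey = (0.3675,-3.7313)

0.37 -3.73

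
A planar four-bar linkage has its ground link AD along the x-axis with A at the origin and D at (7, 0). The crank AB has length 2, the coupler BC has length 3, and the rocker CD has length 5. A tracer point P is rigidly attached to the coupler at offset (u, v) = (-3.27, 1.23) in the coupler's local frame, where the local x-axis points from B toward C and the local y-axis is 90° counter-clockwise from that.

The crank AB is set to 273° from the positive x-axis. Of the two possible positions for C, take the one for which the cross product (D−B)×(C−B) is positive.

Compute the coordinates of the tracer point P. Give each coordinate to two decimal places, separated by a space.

-2.92 -3.74

A=(0,0), D=(7.00,0)
B = A + 2.00·(cos273°, sin273°) = (0.1047, -1.9973)
|BD| = 7.1788
circle(B,3.00) ∩ circle(D,5.00): a=2.4750, h=1.6954
  candidates: C₊=(2.0102,0.3198) cross=12.171; C₋=(2.9536,-2.9372) cross=-12.171
  mode + wants cross > 0 → take C=(2.0102,0.3198) (cross=12.171)
ex = (C−B)/|BC| = (0.6352,0.7724); ey = (-0.7724,0.6352)
P = B + -3.27·ex + 1.23·ey = (-2.9224,-3.7416)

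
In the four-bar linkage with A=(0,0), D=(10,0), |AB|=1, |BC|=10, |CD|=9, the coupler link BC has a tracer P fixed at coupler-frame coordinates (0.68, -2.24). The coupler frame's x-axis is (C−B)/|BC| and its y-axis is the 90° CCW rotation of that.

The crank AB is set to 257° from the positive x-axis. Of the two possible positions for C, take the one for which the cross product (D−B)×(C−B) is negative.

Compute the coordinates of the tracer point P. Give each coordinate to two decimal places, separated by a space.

A=(0,0), D=(10.00,0)
B = A + 1.00·(cos257°, sin257°) = (-0.2250, -0.9744)
|BD| = 10.2713
circle(B,10.00) ∩ circle(D,9.00): a=6.0605, h=7.9542
  candidates: C₊=(5.0537,7.5189) cross=81.700; C₋=(6.5628,-8.3178) cross=-81.700
  mode - wants cross < 0 → take C=(6.5628,-8.3178) (cross=-81.700)
ex = (C−B)/|BC| = (0.6788,-0.7343); ey = (0.7343,0.6788)
P = B + 0.68·ex + -2.24·ey = (-1.4083,-2.9942)

-1.41 -2.99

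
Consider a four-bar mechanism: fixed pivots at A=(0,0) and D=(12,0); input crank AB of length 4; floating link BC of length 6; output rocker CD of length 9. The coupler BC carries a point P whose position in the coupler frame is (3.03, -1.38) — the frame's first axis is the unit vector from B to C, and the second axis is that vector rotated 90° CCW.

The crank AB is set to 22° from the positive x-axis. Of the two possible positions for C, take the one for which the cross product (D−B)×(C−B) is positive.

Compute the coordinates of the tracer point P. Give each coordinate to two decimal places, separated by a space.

A=(0,0), D=(12.00,0)
B = A + 4.00·(cos22°, sin22°) = (3.7087, 1.4984)
|BD| = 8.4256
circle(B,6.00) ∩ circle(D,9.00): a=1.5423, h=5.7984
  candidates: C₊=(6.2577,6.9301) cross=48.855; C₋=(4.1953,-4.4818) cross=-48.855
  mode + wants cross > 0 → take C=(6.2577,6.9301) (cross=48.855)
ex = (C−B)/|BC| = (0.4248,0.9053); ey = (-0.9053,0.4248)
P = B + 3.03·ex + -1.38·ey = (6.2452,3.6551)

6.25 3.66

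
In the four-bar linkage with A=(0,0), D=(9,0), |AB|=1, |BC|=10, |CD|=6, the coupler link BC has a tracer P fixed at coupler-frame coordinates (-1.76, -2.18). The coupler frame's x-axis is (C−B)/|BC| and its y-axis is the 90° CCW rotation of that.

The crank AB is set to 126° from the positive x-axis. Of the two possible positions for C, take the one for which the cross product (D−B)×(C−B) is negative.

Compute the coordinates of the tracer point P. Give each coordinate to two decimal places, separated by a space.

-3.34 0.29

A=(0,0), D=(9.00,0)
B = A + 1.00·(cos126°, sin126°) = (-0.5878, 0.8090)
|BD| = 9.6219
circle(B,10.00) ∩ circle(D,6.00): a=8.1367, h=5.8133
  candidates: C₊=(8.0089,5.9176) cross=55.935; C₋=(7.0313,-5.6678) cross=-55.935
  mode - wants cross < 0 → take C=(7.0313,-5.6678) (cross=-55.935)
ex = (C−B)/|BC| = (0.7619,-0.6477); ey = (0.6477,0.7619)
P = B + -1.76·ex + -2.18·ey = (-3.3407,0.2880)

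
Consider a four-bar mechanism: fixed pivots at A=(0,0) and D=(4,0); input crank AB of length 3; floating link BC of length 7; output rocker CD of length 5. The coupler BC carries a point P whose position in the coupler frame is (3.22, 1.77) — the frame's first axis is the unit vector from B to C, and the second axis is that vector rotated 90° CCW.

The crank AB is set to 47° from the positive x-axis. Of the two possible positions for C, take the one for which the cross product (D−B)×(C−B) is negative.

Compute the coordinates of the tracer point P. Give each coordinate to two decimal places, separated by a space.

4.05 -0.89

A=(0,0), D=(4.00,0)
B = A + 3.00·(cos47°, sin47°) = (2.0460, 2.1941)
|BD| = 2.9380
circle(B,7.00) ∩ circle(D,5.00): a=5.5534, h=4.2614
  candidates: C₊=(8.9218,0.8811) cross=12.520; C₋=(2.5570,-4.7873) cross=-12.520
  mode - wants cross < 0 → take C=(2.5570,-4.7873) (cross=-12.520)
ex = (C−B)/|BC| = (0.0730,-0.9973); ey = (0.9973,0.0730)
P = B + 3.22·ex + 1.77·ey = (4.0464,-0.8881)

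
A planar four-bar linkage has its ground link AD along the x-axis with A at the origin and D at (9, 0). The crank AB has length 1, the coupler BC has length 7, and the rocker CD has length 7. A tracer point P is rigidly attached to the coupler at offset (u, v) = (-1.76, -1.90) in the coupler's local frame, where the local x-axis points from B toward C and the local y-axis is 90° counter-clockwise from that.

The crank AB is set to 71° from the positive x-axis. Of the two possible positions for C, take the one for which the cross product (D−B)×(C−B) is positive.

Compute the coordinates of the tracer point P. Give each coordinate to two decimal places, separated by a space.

0.43 -1.64

A=(0,0), D=(9.00,0)
B = A + 1.00·(cos71°, sin71°) = (0.3256, 0.9455)
|BD| = 8.7258
circle(B,7.00) ∩ circle(D,7.00): a=4.3629, h=5.4740
  candidates: C₊=(5.2559,5.9146) cross=47.765; C₋=(4.0696,-4.9690) cross=-47.765
  mode + wants cross > 0 → take C=(5.2559,5.9146) (cross=47.765)
ex = (C−B)/|BC| = (0.7043,0.7099); ey = (-0.7099,0.7043)
P = B + -1.76·ex + -1.90·ey = (0.4347,-1.6421)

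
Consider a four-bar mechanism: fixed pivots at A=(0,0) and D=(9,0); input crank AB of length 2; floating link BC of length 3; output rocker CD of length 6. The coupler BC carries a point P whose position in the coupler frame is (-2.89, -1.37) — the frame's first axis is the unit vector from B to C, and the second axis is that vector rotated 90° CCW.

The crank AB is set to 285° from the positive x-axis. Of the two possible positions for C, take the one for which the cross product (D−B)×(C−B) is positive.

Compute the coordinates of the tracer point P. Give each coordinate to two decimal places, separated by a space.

A=(0,0), D=(9.00,0)
B = A + 2.00·(cos285°, sin285°) = (0.5176, -1.9319)
|BD| = 8.6996
circle(B,3.00) ∩ circle(D,6.00): a=2.7980, h=1.0823
  candidates: C₊=(3.0054,-0.2553) cross=9.415; C₋=(3.4861,-2.3658) cross=-9.415
  mode + wants cross > 0 → take C=(3.0054,-0.2553) (cross=9.415)
ex = (C−B)/|BC| = (0.8293,0.5589); ey = (-0.5589,0.8293)
P = B + -2.89·ex + -1.37·ey = (-1.1133,-4.6830)

-1.11 -4.68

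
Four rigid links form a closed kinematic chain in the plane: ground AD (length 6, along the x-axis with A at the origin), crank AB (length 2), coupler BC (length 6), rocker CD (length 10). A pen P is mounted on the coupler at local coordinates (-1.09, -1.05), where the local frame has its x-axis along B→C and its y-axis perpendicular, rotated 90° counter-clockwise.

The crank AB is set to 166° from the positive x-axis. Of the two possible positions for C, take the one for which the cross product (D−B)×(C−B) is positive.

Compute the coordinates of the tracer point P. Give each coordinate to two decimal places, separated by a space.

A=(0,0), D=(6.00,0)
B = A + 2.00·(cos166°, sin166°) = (-1.9406, 0.4838)
|BD| = 7.9553
circle(B,6.00) ∩ circle(D,10.00): a=-0.0448, h=5.9998
  candidates: C₊=(-1.6204,6.4753) cross=47.731; C₋=(-2.3502,-5.5022) cross=-47.731
  mode + wants cross > 0 → take C=(-1.6204,6.4753) (cross=47.731)
ex = (C−B)/|BC| = (0.0534,0.9986); ey = (-0.9986,0.0534)
P = B + -1.09·ex + -1.05·ey = (-0.9503,-0.6606)

-0.95 -0.66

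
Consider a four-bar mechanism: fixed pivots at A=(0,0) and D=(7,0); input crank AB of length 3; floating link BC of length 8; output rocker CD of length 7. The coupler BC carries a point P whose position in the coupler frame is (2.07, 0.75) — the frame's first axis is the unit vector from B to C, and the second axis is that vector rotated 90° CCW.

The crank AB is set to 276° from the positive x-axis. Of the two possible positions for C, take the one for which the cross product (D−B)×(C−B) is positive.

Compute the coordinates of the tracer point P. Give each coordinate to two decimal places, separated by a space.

A=(0,0), D=(7.00,0)
B = A + 3.00·(cos276°, sin276°) = (0.3136, -2.9836)
|BD| = 7.3219
circle(B,8.00) ∩ circle(D,7.00): a=4.6853, h=6.4845
  candidates: C₊=(1.9499,4.8473) cross=47.478; C₋=(7.2346,-6.9961) cross=-47.478
  mode + wants cross > 0 → take C=(1.9499,4.8473) (cross=47.478)
ex = (C−B)/|BC| = (0.2045,0.9789); ey = (-0.9789,0.2045)
P = B + 2.07·ex + 0.75·ey = (0.0028,-0.8039)

0.00 -0.80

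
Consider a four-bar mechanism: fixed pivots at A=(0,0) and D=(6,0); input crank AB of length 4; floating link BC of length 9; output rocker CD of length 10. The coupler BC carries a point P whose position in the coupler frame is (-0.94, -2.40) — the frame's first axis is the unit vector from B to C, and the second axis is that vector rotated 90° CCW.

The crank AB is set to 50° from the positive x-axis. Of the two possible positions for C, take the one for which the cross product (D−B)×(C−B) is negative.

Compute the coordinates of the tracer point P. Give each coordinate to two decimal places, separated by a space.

1.35 5.33

A=(0,0), D=(6.00,0)
B = A + 4.00·(cos50°, sin50°) = (2.5712, 3.0642)
|BD| = 4.5985
circle(B,9.00) ∩ circle(D,10.00): a=0.2334, h=8.9970
  candidates: C₊=(8.7402,9.6172) cross=41.373; C₋=(-3.2499,-3.7999) cross=-41.373
  mode - wants cross < 0 → take C=(-3.2499,-3.7999) (cross=-41.373)
ex = (C−B)/|BC| = (-0.6468,-0.7627); ey = (0.7627,-0.6468)
P = B + -0.94·ex + -2.40·ey = (1.3487,5.3334)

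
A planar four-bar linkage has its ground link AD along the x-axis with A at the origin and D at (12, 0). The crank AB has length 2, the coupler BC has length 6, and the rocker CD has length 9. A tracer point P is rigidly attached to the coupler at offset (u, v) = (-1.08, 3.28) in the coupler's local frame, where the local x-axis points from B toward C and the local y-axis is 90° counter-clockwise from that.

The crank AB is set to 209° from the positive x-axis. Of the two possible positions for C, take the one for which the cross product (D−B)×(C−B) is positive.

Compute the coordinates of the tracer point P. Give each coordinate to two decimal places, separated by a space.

-4.43 1.20

A=(0,0), D=(12.00,0)
B = A + 2.00·(cos209°, sin209°) = (-1.7492, -0.9696)
|BD| = 13.7834
circle(B,6.00) ∩ circle(D,9.00): a=5.2593, h=2.8879
  candidates: C₊=(3.2939,2.2811) cross=39.805; C₋=(3.7002,-3.4804) cross=-39.805
  mode + wants cross > 0 → take C=(3.2939,2.2811) (cross=39.805)
ex = (C−B)/|BC| = (0.8405,0.5418); ey = (-0.5418,0.8405)
P = B + -1.08·ex + 3.28·ey = (-4.4340,1.2022)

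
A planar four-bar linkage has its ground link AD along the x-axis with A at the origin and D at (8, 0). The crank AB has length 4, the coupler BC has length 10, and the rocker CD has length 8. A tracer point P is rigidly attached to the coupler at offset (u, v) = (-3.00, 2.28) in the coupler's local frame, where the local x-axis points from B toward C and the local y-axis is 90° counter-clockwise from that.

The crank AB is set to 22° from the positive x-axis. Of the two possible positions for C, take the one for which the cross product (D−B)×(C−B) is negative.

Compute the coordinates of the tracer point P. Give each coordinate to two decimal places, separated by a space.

A=(0,0), D=(8.00,0)
B = A + 4.00·(cos22°, sin22°) = (3.7087, 1.4984)
|BD| = 4.5454
circle(B,10.00) ∩ circle(D,8.00): a=6.2328, h=7.8200
  candidates: C₊=(12.1710,6.8266) cross=35.545; C₋=(7.0151,-7.9391) cross=-35.545
  mode - wants cross < 0 → take C=(7.0151,-7.9391) (cross=-35.545)
ex = (C−B)/|BC| = (0.3306,-0.9438); ey = (0.9438,0.3306)
P = B + -3.00·ex + 2.28·ey = (4.8686,5.0836)

4.87 5.08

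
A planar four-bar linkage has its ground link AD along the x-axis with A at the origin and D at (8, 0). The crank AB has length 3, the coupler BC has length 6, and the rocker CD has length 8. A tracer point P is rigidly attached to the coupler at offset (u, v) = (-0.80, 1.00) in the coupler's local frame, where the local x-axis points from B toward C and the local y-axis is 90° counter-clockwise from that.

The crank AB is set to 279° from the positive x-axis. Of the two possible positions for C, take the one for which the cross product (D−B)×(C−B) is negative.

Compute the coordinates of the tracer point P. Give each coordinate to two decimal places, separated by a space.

0.63 -1.69

A=(0,0), D=(8.00,0)
B = A + 3.00·(cos279°, sin279°) = (0.4693, -2.9631)
|BD| = 8.0927
circle(B,6.00) ∩ circle(D,8.00): a=2.3164, h=5.5348
  candidates: C₊=(0.5983,3.0355) cross=44.792; C₋=(4.6514,-7.2654) cross=-44.792
  mode - wants cross < 0 → take C=(4.6514,-7.2654) (cross=-44.792)
ex = (C−B)/|BC| = (0.6970,-0.7171); ey = (0.7171,0.6970)
P = B + -0.80·ex + 1.00·ey = (0.6288,-1.6924)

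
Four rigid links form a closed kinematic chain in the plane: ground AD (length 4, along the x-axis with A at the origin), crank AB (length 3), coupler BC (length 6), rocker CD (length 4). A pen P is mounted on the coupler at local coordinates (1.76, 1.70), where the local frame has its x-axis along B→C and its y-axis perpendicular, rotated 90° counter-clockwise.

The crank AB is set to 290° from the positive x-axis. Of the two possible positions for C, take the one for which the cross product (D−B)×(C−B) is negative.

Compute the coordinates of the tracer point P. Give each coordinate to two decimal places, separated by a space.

2.73 -1.06

A=(0,0), D=(4.00,0)
B = A + 3.00·(cos290°, sin290°) = (1.0261, -2.8191)
|BD| = 4.0977
circle(B,6.00) ∩ circle(D,4.00): a=4.4892, h=3.9808
  candidates: C₊=(1.5455,3.1584) cross=16.312; C₋=(7.0227,-2.6197) cross=-16.312
  mode - wants cross < 0 → take C=(7.0227,-2.6197) (cross=-16.312)
ex = (C−B)/|BC| = (0.9994,0.0332); ey = (-0.0332,0.9994)
P = B + 1.76·ex + 1.70·ey = (2.7286,-1.0615)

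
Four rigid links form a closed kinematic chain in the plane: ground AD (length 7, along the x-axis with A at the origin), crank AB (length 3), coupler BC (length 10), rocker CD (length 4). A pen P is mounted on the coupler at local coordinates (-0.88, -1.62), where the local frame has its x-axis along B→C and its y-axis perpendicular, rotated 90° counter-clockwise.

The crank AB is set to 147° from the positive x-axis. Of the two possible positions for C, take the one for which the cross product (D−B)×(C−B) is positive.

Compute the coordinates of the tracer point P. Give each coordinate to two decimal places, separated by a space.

A=(0,0), D=(7.00,0)
B = A + 3.00·(cos147°, sin147°) = (-2.5160, 1.6339)
|BD| = 9.6553
circle(B,10.00) ∩ circle(D,4.00): a=9.1776, h=3.9714
  candidates: C₊=(7.2013,3.9949) cross=38.345; C₋=(5.8572,-3.8333) cross=-38.345
  mode + wants cross > 0 → take C=(7.2013,3.9949) (cross=38.345)
ex = (C−B)/|BC| = (0.9717,0.2361); ey = (-0.2361,0.9717)
P = B + -0.88·ex + -1.62·ey = (-2.9886,-0.1481)

-2.99 -0.15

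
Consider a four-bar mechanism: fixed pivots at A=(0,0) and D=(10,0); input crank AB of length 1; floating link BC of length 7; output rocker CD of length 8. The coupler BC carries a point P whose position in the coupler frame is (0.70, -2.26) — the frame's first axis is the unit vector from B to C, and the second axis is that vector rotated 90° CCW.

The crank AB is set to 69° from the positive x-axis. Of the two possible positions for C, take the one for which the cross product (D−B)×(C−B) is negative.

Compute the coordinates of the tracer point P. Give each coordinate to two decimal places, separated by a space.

-1.25 -0.80

A=(0,0), D=(10.00,0)
B = A + 1.00·(cos69°, sin69°) = (0.3584, 0.9336)
|BD| = 9.6867
circle(B,7.00) ∩ circle(D,8.00): a=4.0691, h=5.6958
  candidates: C₊=(4.9575,6.2107) cross=55.174; C₋=(3.8596,-5.1279) cross=-55.174
  mode - wants cross < 0 → take C=(3.8596,-5.1279) (cross=-55.174)
ex = (C−B)/|BC| = (0.5002,-0.8659); ey = (0.8659,0.5002)
P = B + 0.70·ex + -2.26·ey = (-1.2485,-0.8030)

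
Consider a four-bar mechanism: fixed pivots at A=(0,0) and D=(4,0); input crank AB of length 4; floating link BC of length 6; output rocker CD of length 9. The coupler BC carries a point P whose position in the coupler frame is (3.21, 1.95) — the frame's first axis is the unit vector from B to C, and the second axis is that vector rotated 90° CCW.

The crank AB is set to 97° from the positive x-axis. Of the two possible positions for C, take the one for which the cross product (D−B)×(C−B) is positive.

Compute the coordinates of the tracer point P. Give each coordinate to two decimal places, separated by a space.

A=(0,0), D=(4.00,0)
B = A + 4.00·(cos97°, sin97°) = (-0.4875, 3.9702)
|BD| = 5.9916
circle(B,6.00) ∩ circle(D,9.00): a=-0.7594, h=5.9517
  candidates: C₊=(2.8875,8.9310) cross=35.661; C₋=(-5.0000,0.0158) cross=-35.661
  mode + wants cross > 0 → take C=(2.8875,8.9310) (cross=35.661)
ex = (C−B)/|BC| = (0.5625,0.8268); ey = (-0.8268,0.5625)
P = B + 3.21·ex + 1.95·ey = (-0.2941,7.7211)

-0.29 7.72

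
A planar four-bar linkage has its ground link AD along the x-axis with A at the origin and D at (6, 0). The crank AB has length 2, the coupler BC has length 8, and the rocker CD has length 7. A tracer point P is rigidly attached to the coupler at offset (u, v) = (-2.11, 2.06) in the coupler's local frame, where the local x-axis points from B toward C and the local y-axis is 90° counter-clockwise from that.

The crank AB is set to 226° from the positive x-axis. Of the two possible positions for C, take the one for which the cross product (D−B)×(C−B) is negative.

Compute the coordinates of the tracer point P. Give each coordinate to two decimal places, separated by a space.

A=(0,0), D=(6.00,0)
B = A + 2.00·(cos226°, sin226°) = (-1.3893, -1.4387)
|BD| = 7.5281
circle(B,8.00) ∩ circle(D,7.00): a=4.7603, h=6.4296
  candidates: C₊=(2.0545,5.7821) cross=48.402; C₋=(4.5120,-6.8400) cross=-48.402
  mode - wants cross < 0 → take C=(4.5120,-6.8400) (cross=-48.402)
ex = (C−B)/|BC| = (0.7377,-0.6752); ey = (0.6752,0.7377)
P = B + -2.11·ex + 2.06·ey = (-1.5549,1.5055)

-1.55 1.51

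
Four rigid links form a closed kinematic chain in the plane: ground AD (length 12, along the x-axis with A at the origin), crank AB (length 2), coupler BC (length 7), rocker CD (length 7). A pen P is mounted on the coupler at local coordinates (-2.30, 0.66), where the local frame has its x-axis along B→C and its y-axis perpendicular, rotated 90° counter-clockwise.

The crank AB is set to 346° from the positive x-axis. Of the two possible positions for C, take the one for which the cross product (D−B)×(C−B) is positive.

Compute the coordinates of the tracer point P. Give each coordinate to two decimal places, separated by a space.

-0.12 -1.71

A=(0,0), D=(12.00,0)
B = A + 2.00·(cos346°, sin346°) = (1.9406, -0.4838)
|BD| = 10.0710
circle(B,7.00) ∩ circle(D,7.00): a=5.0355, h=4.8625
  candidates: C₊=(6.7367,4.6149) cross=48.970; C₋=(7.2039,-5.0988) cross=-48.970
  mode + wants cross > 0 → take C=(6.7367,4.6149) (cross=48.970)
ex = (C−B)/|BC| = (0.6852,0.7284); ey = (-0.7284,0.6852)
P = B + -2.30·ex + 0.66·ey = (-0.1160,-1.7070)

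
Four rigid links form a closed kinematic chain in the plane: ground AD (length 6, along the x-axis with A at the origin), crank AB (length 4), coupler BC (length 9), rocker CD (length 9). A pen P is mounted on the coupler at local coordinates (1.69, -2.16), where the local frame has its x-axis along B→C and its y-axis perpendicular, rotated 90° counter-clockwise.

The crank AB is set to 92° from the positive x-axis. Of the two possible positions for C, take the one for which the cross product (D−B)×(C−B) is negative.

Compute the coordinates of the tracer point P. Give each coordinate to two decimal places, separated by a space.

-2.54 2.67

A=(0,0), D=(6.00,0)
B = A + 4.00·(cos92°, sin92°) = (-0.1396, 3.9976)
|BD| = 7.3263
circle(B,9.00) ∩ circle(D,9.00): a=3.6632, h=8.2208
  candidates: C₊=(7.4158,8.8879) cross=60.228; C₋=(-1.5554,-4.8904) cross=-60.228
  mode - wants cross < 0 → take C=(-1.5554,-4.8904) (cross=-60.228)
ex = (C−B)/|BC| = (-0.1573,-0.9875); ey = (0.9875,-0.1573)
P = B + 1.69·ex + -2.16·ey = (-2.5386,2.6684)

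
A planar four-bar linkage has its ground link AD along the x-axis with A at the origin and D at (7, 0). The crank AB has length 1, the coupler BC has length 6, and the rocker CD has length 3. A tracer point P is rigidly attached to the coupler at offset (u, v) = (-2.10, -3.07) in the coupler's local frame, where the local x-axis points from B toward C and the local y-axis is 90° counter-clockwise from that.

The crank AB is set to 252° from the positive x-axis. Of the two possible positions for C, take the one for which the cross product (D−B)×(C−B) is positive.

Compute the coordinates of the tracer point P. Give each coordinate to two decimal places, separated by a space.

-0.56 -4.66

A=(0,0), D=(7.00,0)
B = A + 1.00·(cos252°, sin252°) = (-0.3090, -0.9511)
|BD| = 7.3706
circle(B,6.00) ∩ circle(D,3.00): a=5.5169, h=2.3588
  candidates: C₊=(4.8574,2.0998) cross=17.385; C₋=(5.4661,-2.5782) cross=-17.385
  mode + wants cross > 0 → take C=(4.8574,2.0998) (cross=17.385)
ex = (C−B)/|BC| = (0.8611,0.5085); ey = (-0.5085,0.8611)
P = B + -2.10·ex + -3.07·ey = (-0.5562,-4.6624)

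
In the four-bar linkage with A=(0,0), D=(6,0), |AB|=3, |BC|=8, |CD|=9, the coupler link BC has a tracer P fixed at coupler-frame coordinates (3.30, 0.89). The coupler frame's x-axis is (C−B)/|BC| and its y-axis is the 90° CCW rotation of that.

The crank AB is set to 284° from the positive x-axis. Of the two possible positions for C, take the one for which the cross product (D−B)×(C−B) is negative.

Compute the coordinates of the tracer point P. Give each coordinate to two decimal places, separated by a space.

3.54 -4.85

A=(0,0), D=(6.00,0)
B = A + 3.00·(cos284°, sin284°) = (0.7258, -2.9109)
|BD| = 6.0242
circle(B,8.00) ∩ circle(D,9.00): a=1.6011, h=7.8381
  candidates: C₊=(-1.6598,4.7251) cross=47.218; C₋=(5.9149,-8.9996) cross=-47.218
  mode - wants cross < 0 → take C=(5.9149,-8.9996) (cross=-47.218)
ex = (C−B)/|BC| = (0.6486,-0.7611); ey = (0.7611,0.6486)
P = B + 3.30·ex + 0.89·ey = (3.5437,-4.8452)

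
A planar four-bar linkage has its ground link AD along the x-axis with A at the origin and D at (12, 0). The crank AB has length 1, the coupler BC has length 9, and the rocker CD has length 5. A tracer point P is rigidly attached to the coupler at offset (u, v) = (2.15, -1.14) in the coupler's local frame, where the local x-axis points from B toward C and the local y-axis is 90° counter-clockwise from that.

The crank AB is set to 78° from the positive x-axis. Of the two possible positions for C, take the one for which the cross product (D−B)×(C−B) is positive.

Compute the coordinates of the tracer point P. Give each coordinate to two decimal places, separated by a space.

2.61 0.57

A=(0,0), D=(12.00,0)
B = A + 1.00·(cos78°, sin78°) = (0.2079, 0.9781)
|BD| = 11.8326
circle(B,9.00) ∩ circle(D,5.00): a=8.2826, h=3.5211
  candidates: C₊=(8.7533,3.8025) cross=41.663; C₋=(8.1711,-3.2156) cross=-41.663
  mode + wants cross > 0 → take C=(8.7533,3.8025) (cross=41.663)
ex = (C−B)/|BC| = (0.9495,0.3138); ey = (-0.3138,0.9495)
P = B + 2.15·ex + -1.14·ey = (2.6071,0.5704)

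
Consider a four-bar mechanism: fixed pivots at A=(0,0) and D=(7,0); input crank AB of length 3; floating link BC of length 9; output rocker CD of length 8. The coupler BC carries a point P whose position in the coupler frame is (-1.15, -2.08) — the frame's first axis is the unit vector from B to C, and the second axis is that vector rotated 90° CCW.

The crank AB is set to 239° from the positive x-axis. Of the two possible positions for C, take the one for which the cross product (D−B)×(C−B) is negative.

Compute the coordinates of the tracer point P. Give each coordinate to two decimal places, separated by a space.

-3.70 -3.57

A=(0,0), D=(7.00,0)
B = A + 3.00·(cos239°, sin239°) = (-1.5451, -2.5715)
|BD| = 8.9237
circle(B,9.00) ∩ circle(D,8.00): a=5.4144, h=7.1892
  candidates: C₊=(1.5679,5.8730) cross=64.154; C₋=(5.7113,-7.8955) cross=-64.154
  mode - wants cross < 0 → take C=(5.7113,-7.8955) (cross=-64.154)
ex = (C−B)/|BC| = (0.8063,-0.5916); ey = (0.5916,0.8063)
P = B + -1.15·ex + -2.08·ey = (-3.7028,-3.5682)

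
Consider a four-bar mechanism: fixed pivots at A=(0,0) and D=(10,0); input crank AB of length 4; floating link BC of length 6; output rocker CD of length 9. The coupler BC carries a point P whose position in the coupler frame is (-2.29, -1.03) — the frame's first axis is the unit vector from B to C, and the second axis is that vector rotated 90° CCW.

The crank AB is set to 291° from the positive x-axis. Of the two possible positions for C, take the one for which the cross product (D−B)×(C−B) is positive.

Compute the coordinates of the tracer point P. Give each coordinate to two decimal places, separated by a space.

A=(0,0), D=(10.00,0)
B = A + 4.00·(cos291°, sin291°) = (1.4335, -3.7343)
|BD| = 9.3451
circle(B,6.00) ∩ circle(D,9.00): a=2.2649, h=5.5561
  candidates: C₊=(1.2894,2.2639) cross=51.922; C₋=(5.7299,-7.9225) cross=-51.922
  mode + wants cross > 0 → take C=(1.2894,2.2639) (cross=51.922)
ex = (C−B)/|BC| = (-0.0240,0.9997); ey = (-0.9997,-0.0240)
P = B + -2.29·ex + -1.03·ey = (2.5182,-5.9989)

2.52 -6.00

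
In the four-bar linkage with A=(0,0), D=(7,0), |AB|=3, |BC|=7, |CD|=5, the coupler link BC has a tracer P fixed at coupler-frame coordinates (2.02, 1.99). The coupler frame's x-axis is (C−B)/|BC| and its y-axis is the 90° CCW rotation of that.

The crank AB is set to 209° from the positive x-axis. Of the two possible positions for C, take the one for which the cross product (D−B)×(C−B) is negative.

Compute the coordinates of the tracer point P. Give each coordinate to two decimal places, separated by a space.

-0.03 -0.31

A=(0,0), D=(7.00,0)
B = A + 3.00·(cos209°, sin209°) = (-2.6239, -1.4544)
|BD| = 9.7331
circle(B,7.00) ∩ circle(D,5.00): a=6.0995, h=3.4346
  candidates: C₊=(2.8939,2.8531) cross=33.429; C₋=(3.9204,-3.9390) cross=-33.429
  mode - wants cross < 0 → take C=(3.9204,-3.9390) (cross=-33.429)
ex = (C−B)/|BC| = (0.9349,-0.3549); ey = (0.3549,0.9349)
P = B + 2.02·ex + 1.99·ey = (-0.0291,-0.3110)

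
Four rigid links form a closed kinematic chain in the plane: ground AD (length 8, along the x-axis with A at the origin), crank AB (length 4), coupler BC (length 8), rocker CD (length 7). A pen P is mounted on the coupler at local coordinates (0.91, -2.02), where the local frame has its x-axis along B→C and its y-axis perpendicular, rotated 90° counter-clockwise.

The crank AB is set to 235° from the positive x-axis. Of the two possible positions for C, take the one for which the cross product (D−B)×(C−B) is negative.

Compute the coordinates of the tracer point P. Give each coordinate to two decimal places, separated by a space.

-2.23 -5.49

A=(0,0), D=(8.00,0)
B = A + 4.00·(cos235°, sin235°) = (-2.2943, -3.2766)
|BD| = 10.8032
circle(B,8.00) ∩ circle(D,7.00): a=6.0958, h=5.1808
  candidates: C₊=(1.9430,3.5090) cross=55.969; C₋=(5.0857,-6.3645) cross=-55.969
  mode - wants cross < 0 → take C=(5.0857,-6.3645) (cross=-55.969)
ex = (C−B)/|BC| = (0.9225,-0.3860); ey = (0.3860,0.9225)
P = B + 0.91·ex + -2.02·ey = (-2.2345,-5.4913)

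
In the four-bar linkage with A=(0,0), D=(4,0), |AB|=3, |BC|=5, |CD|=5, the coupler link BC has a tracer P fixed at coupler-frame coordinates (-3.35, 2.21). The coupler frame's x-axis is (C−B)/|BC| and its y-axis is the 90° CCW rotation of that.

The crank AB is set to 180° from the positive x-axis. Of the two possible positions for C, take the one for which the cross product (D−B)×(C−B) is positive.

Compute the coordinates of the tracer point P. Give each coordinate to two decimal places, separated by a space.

A=(0,0), D=(4.00,0)
B = A + 3.00·(cos180°, sin180°) = (-3.0000, 0.0000)
|BD| = 7.0000
circle(B,5.00) ∩ circle(D,5.00): a=3.5000, h=3.5707
  candidates: C₊=(0.5000,3.5707) cross=24.995; C₋=(0.5000,-3.5707) cross=-24.995
  mode + wants cross > 0 → take C=(0.5000,3.5707) (cross=24.995)
ex = (C−B)/|BC| = (0.7000,0.7141); ey = (-0.7141,0.7000)
P = B + -3.35·ex + 2.21·ey = (-6.9233,-0.8454)

-6.92 -0.85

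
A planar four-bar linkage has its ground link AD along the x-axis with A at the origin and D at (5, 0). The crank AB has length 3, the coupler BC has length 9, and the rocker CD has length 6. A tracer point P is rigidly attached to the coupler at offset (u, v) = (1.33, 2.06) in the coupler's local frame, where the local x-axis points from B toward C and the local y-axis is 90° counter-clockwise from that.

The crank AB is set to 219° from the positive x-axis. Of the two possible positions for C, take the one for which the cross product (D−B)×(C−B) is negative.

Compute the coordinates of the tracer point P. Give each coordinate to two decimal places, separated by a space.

-0.21 -0.65

A=(0,0), D=(5.00,0)
B = A + 3.00·(cos219°, sin219°) = (-2.3314, -1.8880)
|BD| = 7.5706
circle(B,9.00) ∩ circle(D,6.00): a=6.7573, h=5.9446
  candidates: C₊=(2.7299,5.5540) cross=45.005; C₋=(5.6949,-5.9596) cross=-45.005
  mode - wants cross < 0 → take C=(5.6949,-5.9596) (cross=-45.005)
ex = (C−B)/|BC| = (0.8918,-0.4524); ey = (0.4524,0.8918)
P = B + 1.33·ex + 2.06·ey = (-0.2134,-0.6525)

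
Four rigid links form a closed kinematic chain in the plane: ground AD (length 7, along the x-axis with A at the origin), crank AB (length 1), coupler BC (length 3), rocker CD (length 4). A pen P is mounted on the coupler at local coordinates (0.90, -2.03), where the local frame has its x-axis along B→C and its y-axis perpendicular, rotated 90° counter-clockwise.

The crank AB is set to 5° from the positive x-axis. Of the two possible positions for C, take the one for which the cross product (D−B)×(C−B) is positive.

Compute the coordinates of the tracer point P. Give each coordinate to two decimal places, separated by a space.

2.91 -1.05

A=(0,0), D=(7.00,0)
B = A + 1.00·(cos5°, sin5°) = (0.9962, 0.0872)
|BD| = 6.0044
circle(B,3.00) ∩ circle(D,4.00): a=2.4193, h=1.7740
  candidates: C₊=(3.4410,1.8258) cross=10.652; C₋=(3.3895,-1.7217) cross=-10.652
  mode + wants cross > 0 → take C=(3.4410,1.8258) (cross=10.652)
ex = (C−B)/|BC| = (0.8149,0.5795); ey = (-0.5795,0.8149)
P = B + 0.90·ex + -2.03·ey = (2.9061,-1.0456)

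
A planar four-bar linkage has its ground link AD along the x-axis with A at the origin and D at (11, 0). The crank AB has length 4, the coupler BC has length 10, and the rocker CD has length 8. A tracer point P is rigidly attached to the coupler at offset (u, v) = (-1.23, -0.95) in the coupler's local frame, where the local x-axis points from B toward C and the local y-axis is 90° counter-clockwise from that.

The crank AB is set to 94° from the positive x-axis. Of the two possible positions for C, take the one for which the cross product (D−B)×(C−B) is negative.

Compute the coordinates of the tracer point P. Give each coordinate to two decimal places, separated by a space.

-1.71 4.61

A=(0,0), D=(11.00,0)
B = A + 4.00·(cos94°, sin94°) = (-0.2790, 3.9903)
|BD| = 11.9641
circle(B,10.00) ∩ circle(D,8.00): a=7.4865, h=6.6296
  candidates: C₊=(8.9900,7.7434) cross=79.317; C₋=(4.5677,-4.7567) cross=-79.317
  mode - wants cross < 0 → take C=(4.5677,-4.7567) (cross=-79.317)
ex = (C−B)/|BC| = (0.4847,-0.8747); ey = (0.8747,0.4847)
P = B + -1.23·ex + -0.95·ey = (-1.7061,4.6057)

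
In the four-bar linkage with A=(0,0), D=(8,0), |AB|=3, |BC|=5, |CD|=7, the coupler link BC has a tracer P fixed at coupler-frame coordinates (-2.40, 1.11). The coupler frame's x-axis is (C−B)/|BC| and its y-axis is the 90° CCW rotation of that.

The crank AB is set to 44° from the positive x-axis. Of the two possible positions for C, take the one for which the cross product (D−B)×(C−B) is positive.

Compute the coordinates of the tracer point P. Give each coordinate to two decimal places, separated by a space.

A=(0,0), D=(8.00,0)
B = A + 3.00·(cos44°, sin44°) = (2.1580, 2.0840)
|BD| = 6.2026
circle(B,5.00) ∩ circle(D,7.00): a=1.1666, h=4.8620
  candidates: C₊=(4.8904,6.2714) cross=30.157; C₋=(1.6232,-2.8873) cross=-30.157
  mode + wants cross > 0 → take C=(4.8904,6.2714) (cross=30.157)
ex = (C−B)/|BC| = (0.5465,0.8375); ey = (-0.8375,0.5465)
P = B + -2.40·ex + 1.11·ey = (-0.0831,0.6806)

-0.08 0.68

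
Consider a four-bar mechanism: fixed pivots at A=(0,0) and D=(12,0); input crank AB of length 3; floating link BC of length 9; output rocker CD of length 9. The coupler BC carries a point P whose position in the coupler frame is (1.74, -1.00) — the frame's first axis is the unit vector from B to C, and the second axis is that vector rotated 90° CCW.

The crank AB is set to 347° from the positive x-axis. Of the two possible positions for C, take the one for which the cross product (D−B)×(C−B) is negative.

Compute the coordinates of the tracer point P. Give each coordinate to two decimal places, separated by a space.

A=(0,0), D=(12.00,0)
B = A + 3.00·(cos347°, sin347°) = (2.9231, -0.6749)
|BD| = 9.1019
circle(B,9.00) ∩ circle(D,9.00): a=4.5510, h=7.7646
  candidates: C₊=(6.8859,7.4058) cross=70.673; C₋=(8.0373,-8.0806) cross=-70.673
  mode - wants cross < 0 → take C=(8.0373,-8.0806) (cross=-70.673)
ex = (C−B)/|BC| = (0.5682,-0.8229); ey = (0.8229,0.5682)
P = B + 1.74·ex + -1.00·ey = (3.0890,-2.6749)

3.09 -2.67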